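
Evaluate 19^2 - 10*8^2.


x^2 - d*y^2
= 19^2 - 10*8^2
= 361 - 640
= -279

-279


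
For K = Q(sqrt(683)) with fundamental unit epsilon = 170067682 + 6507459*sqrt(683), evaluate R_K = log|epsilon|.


epsilon = 170067682 + 6507459*sqrt(683)
= 3.4014e+08
R = ln(3.4014e+08)
= 19.6449

19.6449


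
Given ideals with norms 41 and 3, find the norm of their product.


N(IJ) = N(I) * N(J)
= 41 * 3
= 123

123


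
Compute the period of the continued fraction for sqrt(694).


Run the CF algorithm for sqrt(694).
a_0 = floor(sqrt(694)) = 26; set m_0=0, q_0=1.
Recurrence: m' = q*a - m,  q' = (d - m'^2)/q,  a' = floor((a_0 + m')/q').
  step 1: m=26, q=18, a=2
  step 2: m=10, q=33, a=1
  step 3: m=23, q=5, a=9
  step 4: m=22, q=42, a=1
  step 5: m=20, q=7, a=6
  step 6: m=22, q=30, a=1
  step 7: m=8, q=21, a=1
  step 8: m=13, q=25, a=1
  step 9: m=12, q=22, a=1
  step 10: m=10, q=27, a=1
  step 11: m=17, q=15, a=2
  step 12: m=13, q=35, a=1
  step 13: m=22, q=6, a=8
  step 14: m=26, q=3, a=17
  step 15: m=25, q=23, a=2
  step 16: m=21, q=11, a=4
  step 17: m=23, q=15, a=3
  step 18: m=22, q=14, a=3
  step 19: m=20, q=21, a=2
  step 20: m=22, q=10, a=4
  step 21: m=18, q=37, a=1
  step 22: m=19, q=9, a=5
  step 23: m=26, q=2, a=26
  step 24: m=26, q=9, a=5
  step 25: m=19, q=37, a=1
  step 26: m=18, q=10, a=4
  step 27: m=22, q=21, a=2
  step 28: m=20, q=14, a=3
  step 29: m=22, q=15, a=3
  step 30: m=23, q=11, a=4
  step 31: m=21, q=23, a=2
  step 32: m=25, q=3, a=17
  step 33: m=26, q=6, a=8
  step 34: m=22, q=35, a=1
  step 35: m=13, q=15, a=2
  step 36: m=17, q=27, a=1
  step 37: m=10, q=22, a=1
  step 38: m=12, q=25, a=1
  step 39: m=13, q=21, a=1
  step 40: m=8, q=30, a=1
  step 41: m=22, q=7, a=6
  step 42: m=20, q=42, a=1
  step 43: m=22, q=5, a=9
  step 44: m=23, q=33, a=1
  step 45: m=10, q=18, a=2
  step 46: m=26, q=1, a=52
a_46 = 2*a_0 = 52, so the period closes here.
sqrt(694) = [26; 2, 1, 9, 1, 6, 1, 1, 1, 1, 1, 2, 1, 8, 17, 2, 4, 3, 3, 2, 4, 1, 5, 26, 5, 1, 4, 2, 3, 3, 4, 2, 17, 8, 1, 2, 1, 1, 1, 1, 1, 6, 1, 9, 1, 2, 52]
Period length = 46

46


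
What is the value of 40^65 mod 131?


p = 131 is prime and the exponent is (p-1)/2 = 65, so by Euler's criterion 40^65 = (40/131) = +1 or -1 mod 131.
Compute by square-and-multiply:
  65 = 64 + 1 (binary 1000001)
  Repeated squaring mod 131: 40^1 = 40, 40^2 = 28, 40^4 = 129, 40^8 = 4, 40^16 = 16, 40^32 = 125, 40^64 = 36
  40^65 = 40^64 * 40^1 = 36 * 40 mod 131
    36 * 40 = 1440 = 130 mod 131
  40^65 = 130 mod 131
Result 130 = p - 1 = -1 mod 131: 40 is a quadratic non-residue mod 131. As a residue in [0, p-1] the value is 130.
40^65 mod 131 = 130

130


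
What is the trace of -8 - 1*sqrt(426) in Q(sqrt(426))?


Tr(a + b*sqrt(d)) = (a + b*sqrt(d)) + (a - b*sqrt(d)) = 2a
= 2 * (-8)
= -16

-16


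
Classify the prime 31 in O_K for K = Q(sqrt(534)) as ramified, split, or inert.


K = Q(sqrt(534)). Since d mod 4 = 2, disc(K) = 2136.
Check p | disc: 2136 mod 31 = 28.
p does not divide disc. Compute Legendre symbol (d/p):
7^((31-1)/2) mod 31 = 1
(d/p) = 1, so p splits: (p) = P*P' with e=1, f=1, g=2.
Therefore p is split.

split


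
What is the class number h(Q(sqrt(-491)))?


K = Q(sqrt(-491)). d mod 4 = 1, so D = disc(K) = d = -491
h(K) equals the number of primitive reduced positive-definite forms (a, b, c) = a*x^2 + b*x*y + c*y^2 with b^2 - 4ac = D,
where reduced means |b| <= a <= c, with b >= 0 whenever |b| = a or a = c, and primitive means gcd(a, b, c) = 1.
Reduced forces 3a^2 <= |D| = 491, so 1 <= a <= 12; b must have the parity of D, and c = (b^2 - D)/(4a) must be an integer >= a.
Enumerate a = 1..12, b in [-a, a]:
  a=1: (1, 1, 123)  [1]
  a=2: none
  a=3: (3, -1, 41), (3, 1, 41)  [2]
  a=4: none
  a=5: (5, -3, 25), (5, 3, 25)  [2]
  a=6..8: none
  a=9: (9, -7, 15), (9, 7, 15)  [2]
  a=10: none
  a=11: (11, -9, 13), (11, 9, 13)  [2]
  a=12: none
Total reduced forms: 1 + 2 + 2 + 2 + 2 = 9
h = 9

9


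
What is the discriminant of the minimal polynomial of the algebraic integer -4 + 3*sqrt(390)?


The element -4 + 3*sqrt(390) has minimal polynomial:
x^2 + 8*x - 3494
Discriminant = (8)^2 - 4*(-3494)
= 64 + 13976
= 14040

14040


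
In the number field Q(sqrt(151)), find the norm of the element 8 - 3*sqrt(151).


N(a + b*sqrt(d)) = a^2 - d*b^2
= (8)^2 - (151)*(-3)^2
= 64 - 1359
= -1295

-1295


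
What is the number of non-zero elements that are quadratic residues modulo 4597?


For prime p, the number of non-zero quadratic residues is (p-1)/2.
= (4597-1)/2
= 2298

2298


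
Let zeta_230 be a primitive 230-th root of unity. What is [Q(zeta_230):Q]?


The degree equals Euler's totient phi(230).
230 = 2 * 5 * 23
phi(230) = 88

88


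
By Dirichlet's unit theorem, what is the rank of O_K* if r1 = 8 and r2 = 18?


By Dirichlet's unit theorem:
rank = r1 + r2 - 1
= 8 + 18 - 1
= 25

25


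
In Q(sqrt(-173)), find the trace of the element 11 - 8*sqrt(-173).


Tr(a + b*sqrt(d)) = (a + b*sqrt(d)) + (a - b*sqrt(d)) = 2a
= 2 * (11)
= 22

22


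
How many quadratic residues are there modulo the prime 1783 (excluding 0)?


For prime p, the number of non-zero quadratic residues is (p-1)/2.
= (1783-1)/2
= 891

891


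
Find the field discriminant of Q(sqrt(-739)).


For K = Q(sqrt(d)) with d squarefree: disc(K) = d if d = 1 mod 4, and disc(K) = 4d if d = 2 or 3 mod 4.
Here d = -739, and d mod 4 = 1.
d = 1 mod 4 (O_K = Z[(1+sqrt(d))/2]), so disc(K) = d = -739

-739


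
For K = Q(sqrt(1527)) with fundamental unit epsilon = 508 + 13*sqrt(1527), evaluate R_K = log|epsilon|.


epsilon = 508 + 13*sqrt(1527)
= 1015.9990
R = ln(1015.9990)
= 6.9236

6.9236


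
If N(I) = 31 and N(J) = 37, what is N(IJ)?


N(IJ) = N(I) * N(J)
= 31 * 37
= 1147

1147


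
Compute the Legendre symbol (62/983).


p = 983 is prime, so compute (62/983) with the reciprocity algorithm (Jacobi-symbol steps: pull out 2s via (2/n), flip via reciprocity, reduce):
  pull out 2: (2/983) = +1  (since 983 mod 8 = 7)
  reciprocity: (31/983) -> -(983/31)
  reduce: (22/31)
  pull out 2: (2/31) = +1  (since 31 mod 8 = 7)
  reciprocity: (11/31) -> -(31/11)
  reduce: (9/11)
  reciprocity: (9/11) -> +(11/9)
  reduce: (2/9)
  pull out 2: (2/9) = +1  (since 9 mod 8 = 1)
  (1/9) = 1
Product of signs = 1
(62/983) = 1

1


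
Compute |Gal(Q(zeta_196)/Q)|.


|Gal(Q(zeta_196)/Q)| = phi(196)
= 84

84


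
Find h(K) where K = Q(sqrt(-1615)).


K = Q(sqrt(-1615)). d mod 4 = 1, so D = disc(K) = d = -1615
h(K) equals the number of primitive reduced positive-definite forms (a, b, c) = a*x^2 + b*x*y + c*y^2 with b^2 - 4ac = D,
where reduced means |b| <= a <= c, with b >= 0 whenever |b| = a or a = c, and primitive means gcd(a, b, c) = 1.
Reduced forces 3a^2 <= |D| = 1615, so 1 <= a <= 23; b must have the parity of D, and c = (b^2 - D)/(4a) must be an integer >= a.
Enumerate a = 1..23, b in [-a, a]:
  a=1: (1, 1, 404)  [1]
  a=2: (2, -1, 202), (2, 1, 202)  [2]
  a=3: none
  a=4: (4, -1, 101), (4, 1, 101)  [2]
  a=5: (5, 5, 82)  [1]
  a=6: none
  a=7: (7, -3, 58), (7, 3, 58)  [2]
  a=8: (8, -7, 52), (8, 7, 52)  [2]
  a=9: none
  a=10: (10, -5, 41), (10, 5, 41)  [2]
  a=11..12: none
  a=13: (13, -7, 32), (13, 7, 32)  [2]
  a=14: (14, -11, 31), (14, -3, 29), (14, 3, 29), (14, 11, 31)  [4]
  a=15: none
  a=16: (16, -7, 26), (16, 7, 26)  [2]
  a=17: (17, 17, 28)  [1]
  a=18: none
  a=19: (19, 19, 26)  [1]
  a=20: (20, -15, 23), (20, 15, 23)  [2]
  a=21..23: none
Total reduced forms: 1 + 2 + 2 + 1 + 2 + 2 + 2 + 2 + 4 + 2 + 1 + 1 + 2 = 24
h = 24

24


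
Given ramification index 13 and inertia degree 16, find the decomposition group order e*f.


|D_P| = e * f
= 13 * 16
= 208

208


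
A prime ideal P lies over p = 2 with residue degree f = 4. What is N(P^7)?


N(P^a) = p^(a*f)
= 2^(7*4)
= 2^28
= 268435456

268435456


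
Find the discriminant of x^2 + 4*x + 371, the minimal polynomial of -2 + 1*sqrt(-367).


The element -2 + 1*sqrt(-367) has minimal polynomial:
x^2 + 4*x + 371
Discriminant = (4)^2 - 4*(371)
= 16 - 1484
= -1468

-1468


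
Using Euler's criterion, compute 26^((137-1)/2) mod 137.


p = 137 is prime and the exponent is (p-1)/2 = 68, so by Euler's criterion 26^68 = (26/137) = +1 or -1 mod 137.
Compute by square-and-multiply:
  68 = 64 + 4 (binary 1000100)
  Repeated squaring mod 137: 26^1 = 26, 26^2 = 128, 26^4 = 81, 26^8 = 122, 26^16 = 88, 26^32 = 72, 26^64 = 115
  26^68 = 26^64 * 26^4 = 115 * 81 mod 137
    115 * 81 = 9315 = 136 mod 137
  26^68 = 136 mod 137
Result 136 = p - 1 = -1 mod 137: 26 is a quadratic non-residue mod 137. As a residue in [0, p-1] the value is 136.
26^68 mod 137 = 136

136


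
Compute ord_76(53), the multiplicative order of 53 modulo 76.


We want ord_76(53), the smallest k >= 1 with 53^k = 1 mod 76.
n = 76 = 2^2 * 19, phi(76) = 36; the order divides phi(n).
Divisors of 36: 1, 2, 3, 4, 6, 9, 12, 18, 36
Repeated squaring mod 76: 53^1 = 53, 53^2 = 73, 53^4 = 9, 53^8 = 5, 53^16 = 25, 53^32 = 17
Test divisors in increasing order:
  k=1: 53^1 = 53 mod 76
  k=2: 53^2 = 73 mod 76
  k=3: 53^3 = 73 * 53 = 69 mod 76
  k=4: 53^4 = 9 mod 76
  k=6: 53^6 = 9 * 73 = 49 mod 76
  k=9: 53^9 = 5 * 53 = 37 mod 76
  k=12: 53^12 = 5 * 9 = 45 mod 76
  k=18: 53^18 = 25 * 73 = 1 mod 76  <- first divisor giving 1
Order = 18

18


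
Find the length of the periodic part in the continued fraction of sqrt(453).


Run the CF algorithm for sqrt(453).
a_0 = floor(sqrt(453)) = 21; set m_0=0, q_0=1.
Recurrence: m' = q*a - m,  q' = (d - m'^2)/q,  a' = floor((a_0 + m')/q').
  step 1: m=21, q=12, a=3
  step 2: m=15, q=19, a=1
  step 3: m=4, q=23, a=1
  step 4: m=19, q=4, a=10
  step 5: m=21, q=3, a=14
  step 6: m=21, q=4, a=10
  step 7: m=19, q=23, a=1
  step 8: m=4, q=19, a=1
  step 9: m=15, q=12, a=3
  step 10: m=21, q=1, a=42
a_10 = 2*a_0 = 42, so the period closes here.
sqrt(453) = [21; 3, 1, 1, 10, 14, 10, 1, 1, 3, 42]
Period length = 10

10


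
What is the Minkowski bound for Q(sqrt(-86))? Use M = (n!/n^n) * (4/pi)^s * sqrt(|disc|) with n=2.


d = -86, d mod 4 = 2, so disc(K) = 4d = -344; |disc(K)| = 344
Imaginary quadratic field, so n = 2, s = r2 = 1, r1 = 0
M = (n!/n^n) * (4/pi)^s * sqrt(|disc(K)|) = (2!/2^2) * (4/pi)^1 * sqrt(344)
= 0.5 * 1.273240 * 18.547237
= 11.8075

11.8075


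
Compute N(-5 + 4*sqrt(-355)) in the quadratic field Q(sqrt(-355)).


N(a + b*sqrt(d)) = a^2 - d*b^2
= (-5)^2 - (-355)*(4)^2
= 25 + 5680
= 5705

5705


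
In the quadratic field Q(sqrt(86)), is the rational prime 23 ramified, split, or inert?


K = Q(sqrt(86)). Since d mod 4 = 2, disc(K) = 344.
Check p | disc: 344 mod 23 = 22.
p does not divide disc. Compute Legendre symbol (d/p):
17^((23-1)/2) mod 23 = -1
(d/p) = -1, so p is inert: (p) stays prime with e=1, f=2, g=1.
Therefore p is inert.

inert


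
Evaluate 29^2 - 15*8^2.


x^2 - d*y^2
= 29^2 - 15*8^2
= 841 - 960
= -119

-119


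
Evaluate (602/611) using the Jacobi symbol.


Compute (602/611) via quadratic reciprocity:
  pull out 2: (2/611) = -1  (since 611 mod 8 = 3)
  reciprocity: (301/611) -> +(611/301)
  reduce: (9/301)
  reciprocity: (9/301) -> +(301/9)
  reduce: (4/9)
  pull out 2: (2/9) = +1  (since 9 mod 8 = 1)
  pull out 2: (2/9) = +1  (since 9 mod 8 = 1)
  (1/9) = 1
Product of signs = -1

-1


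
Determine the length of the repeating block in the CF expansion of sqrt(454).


Run the CF algorithm for sqrt(454).
a_0 = floor(sqrt(454)) = 21; set m_0=0, q_0=1.
Recurrence: m' = q*a - m,  q' = (d - m'^2)/q,  a' = floor((a_0 + m')/q').
  step 1: m=21, q=13, a=3
  step 2: m=18, q=10, a=3
  step 3: m=12, q=31, a=1
  step 4: m=19, q=3, a=13
  step 5: m=20, q=18, a=2
  step 6: m=16, q=11, a=3
  step 7: m=17, q=15, a=2
  step 8: m=13, q=19, a=1
  step 9: m=6, q=22, a=1
  step 10: m=16, q=9, a=4
  step 11: m=20, q=6, a=6
  step 12: m=16, q=33, a=1
  step 13: m=17, q=5, a=7
  step 14: m=18, q=26, a=1
  step 15: m=8, q=15, a=1
  step 16: m=7, q=27, a=1
  step 17: m=20, q=2, a=20
  step 18: m=20, q=27, a=1
  step 19: m=7, q=15, a=1
  step 20: m=8, q=26, a=1
  step 21: m=18, q=5, a=7
  step 22: m=17, q=33, a=1
  step 23: m=16, q=6, a=6
  step 24: m=20, q=9, a=4
  step 25: m=16, q=22, a=1
  step 26: m=6, q=19, a=1
  step 27: m=13, q=15, a=2
  step 28: m=17, q=11, a=3
  step 29: m=16, q=18, a=2
  step 30: m=20, q=3, a=13
  step 31: m=19, q=31, a=1
  step 32: m=12, q=10, a=3
  step 33: m=18, q=13, a=3
  step 34: m=21, q=1, a=42
a_34 = 2*a_0 = 42, so the period closes here.
sqrt(454) = [21; 3, 3, 1, 13, 2, 3, 2, 1, 1, 4, 6, 1, 7, 1, 1, 1, 20, 1, 1, 1, 7, 1, 6, 4, 1, 1, 2, 3, 2, 13, 1, 3, 3, 42]
Period length = 34

34


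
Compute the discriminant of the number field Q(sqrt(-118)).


For K = Q(sqrt(d)) with d squarefree: disc(K) = d if d = 1 mod 4, and disc(K) = 4d if d = 2 or 3 mod 4.
Here d = -118, and d mod 4 = 2.
d = 2 mod 4, not 1 (O_K = Z[sqrt(d)]), so disc(K) = 4d = 4 * (-118) = -472

-472


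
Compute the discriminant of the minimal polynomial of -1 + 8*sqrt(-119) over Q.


The element -1 + 8*sqrt(-119) has minimal polynomial:
x^2 + 2*x + 7617
Discriminant = (2)^2 - 4*(7617)
= 4 - 30468
= -30464

-30464


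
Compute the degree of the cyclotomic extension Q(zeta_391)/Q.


The degree equals Euler's totient phi(391).
391 = 17 * 23
phi(391) = 352

352


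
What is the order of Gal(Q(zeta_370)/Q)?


|Gal(Q(zeta_370)/Q)| = phi(370)
= 144

144


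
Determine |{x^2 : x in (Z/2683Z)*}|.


For prime p, the number of non-zero quadratic residues is (p-1)/2.
= (2683-1)/2
= 1341

1341


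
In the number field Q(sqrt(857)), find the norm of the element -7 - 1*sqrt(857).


N(a + b*sqrt(d)) = a^2 - d*b^2
= (-7)^2 - (857)*(-1)^2
= 49 - 857
= -808

-808


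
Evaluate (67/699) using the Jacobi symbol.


Compute (67/699) via quadratic reciprocity:
  reciprocity: (67/699) -> -(699/67)
  reduce: (29/67)
  reciprocity: (29/67) -> +(67/29)
  reduce: (9/29)
  reciprocity: (9/29) -> +(29/9)
  reduce: (2/9)
  pull out 2: (2/9) = +1  (since 9 mod 8 = 1)
  (1/9) = 1
Product of signs = -1

-1


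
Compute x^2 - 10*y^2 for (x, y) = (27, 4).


x^2 - d*y^2
= 27^2 - 10*4^2
= 729 - 160
= 569

569


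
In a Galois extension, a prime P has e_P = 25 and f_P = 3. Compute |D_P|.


|D_P| = e * f
= 25 * 3
= 75

75


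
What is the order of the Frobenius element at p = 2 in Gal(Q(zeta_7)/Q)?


The Frobenius at p in Gal(Q(zeta_n)/Q) = (Z/nZ)* is the class of p, so its order is ord_7(2), the smallest k >= 1 with 2^k = 1 mod 7.
n = 7 = 7, phi(7) = 6; the order divides phi(n).
Divisors of 6: 1, 2, 3, 6
Repeated squaring mod 7: 2^1 = 2, 2^2 = 4, 2^4 = 2
Test divisors in increasing order:
  k=1: 2^1 = 2 mod 7
  k=2: 2^2 = 4 mod 7
  k=3: 2^3 = 4 * 2 = 1 mod 7  <- first divisor giving 1
Order = 3

3


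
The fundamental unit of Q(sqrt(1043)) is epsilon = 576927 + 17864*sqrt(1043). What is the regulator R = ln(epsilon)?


epsilon = 576927 + 17864*sqrt(1043)
= 1.1539e+06
R = ln(1.1539e+06)
= 13.9586

13.9586


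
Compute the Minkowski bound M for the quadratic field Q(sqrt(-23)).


d = -23, d mod 4 = 1, so disc(K) = d = -23; |disc(K)| = 23
Imaginary quadratic field, so n = 2, s = r2 = 1, r1 = 0
M = (n!/n^n) * (4/pi)^s * sqrt(|disc(K)|) = (2!/2^2) * (4/pi)^1 * sqrt(23)
= 0.5 * 1.273240 * 4.795832
= 3.0531

3.0531


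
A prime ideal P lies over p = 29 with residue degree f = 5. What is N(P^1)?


N(P^a) = p^(a*f)
= 29^(1*5)
= 29^5
= 20511149

20511149


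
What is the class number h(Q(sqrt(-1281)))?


K = Q(sqrt(-1281)). d mod 4 = 3, so D = disc(K) = 4d = -5124
h(K) equals the number of primitive reduced positive-definite forms (a, b, c) = a*x^2 + b*x*y + c*y^2 with b^2 - 4ac = D,
where reduced means |b| <= a <= c, with b >= 0 whenever |b| = a or a = c, and primitive means gcd(a, b, c) = 1.
Reduced forces 3a^2 <= |D| = 5124, so 1 <= a <= 41; b must have the parity of D, and c = (b^2 - D)/(4a) must be an integer >= a.
Enumerate a = 1..41, b in [-a, a]:
  a=1: (1, 0, 1281)  [1]
  a=2: (2, 2, 641)  [1]
  a=3: (3, 0, 427)  [1]
  a=4: none
  a=5: (5, -4, 257), (5, 4, 257)  [2]
  a=6: (6, 6, 215)  [1]
  a=7: (7, 0, 183)  [1]
  a=8..9: none
  a=10: (10, -6, 129), (10, 6, 129)  [2]
  a=11..13: none
  a=14: (14, 14, 95)  [1]
  a=15: (15, -6, 86), (15, 6, 86)  [2]
  a=16..18: none
  a=19: (19, -14, 70), (19, 14, 70)  [2]
  a=20: none
  a=21: (21, 0, 61)  [1]
  a=22..24: none
  a=25: (25, -24, 57), (25, 24, 57)  [2]
  a=26..28: none
  a=29: (29, -26, 50), (29, 26, 50)  [2]
  a=30: (30, -6, 43), (30, 6, 43)  [2]
  a=31..34: none
  a=35: (35, -14, 38), (35, 14, 38)  [2]
  a=36..40: none
  a=41: (41, 40, 41)  [1]
Total reduced forms: 1 + 1 + 1 + 2 + 1 + 1 + 2 + 1 + 2 + 2 + 1 + 2 + 2 + 2 + 2 + 1 = 24
h = 24

24


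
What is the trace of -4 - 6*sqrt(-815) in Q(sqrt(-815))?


Tr(a + b*sqrt(d)) = (a + b*sqrt(d)) + (a - b*sqrt(d)) = 2a
= 2 * (-4)
= -8

-8


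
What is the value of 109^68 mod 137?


p = 137 is prime and the exponent is (p-1)/2 = 68, so by Euler's criterion 109^68 = (109/137) = +1 or -1 mod 137.
Compute by square-and-multiply:
  68 = 64 + 4 (binary 1000100)
  Repeated squaring mod 137: 109^1 = 109, 109^2 = 99, 109^4 = 74, 109^8 = 133, 109^16 = 16, 109^32 = 119, 109^64 = 50
  109^68 = 109^64 * 109^4 = 50 * 74 mod 137
    50 * 74 = 3700 = 1 mod 137
  109^68 = 1 mod 137
Result 1: 109 is a quadratic residue mod 137.
109^68 mod 137 = 1

1


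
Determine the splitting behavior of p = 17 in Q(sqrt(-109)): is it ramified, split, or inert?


K = Q(sqrt(-109)). Since d mod 4 = 3, disc(K) = -436.
Check p | disc: -436 mod 17 = 6.
p does not divide disc. Compute Legendre symbol (d/p):
10^((17-1)/2) mod 17 = -1
(d/p) = -1, so p is inert: (p) stays prime with e=1, f=2, g=1.
Therefore p is inert.

inert


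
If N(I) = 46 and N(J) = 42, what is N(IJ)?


N(IJ) = N(I) * N(J)
= 46 * 42
= 1932

1932


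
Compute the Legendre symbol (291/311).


p = 311 is prime, so compute (291/311) with the reciprocity algorithm (Jacobi-symbol steps: pull out 2s via (2/n), flip via reciprocity, reduce):
  reciprocity: (291/311) -> -(311/291)
  reduce: (20/291)
  pull out 2: (2/291) = -1  (since 291 mod 8 = 3)
  pull out 2: (2/291) = -1  (since 291 mod 8 = 3)
  reciprocity: (5/291) -> +(291/5)
  reduce: (1/5)
  (1/5) = 1
Product of signs = -1
(291/311) = -1

-1


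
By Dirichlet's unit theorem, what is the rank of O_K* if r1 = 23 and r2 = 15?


By Dirichlet's unit theorem:
rank = r1 + r2 - 1
= 23 + 15 - 1
= 37

37


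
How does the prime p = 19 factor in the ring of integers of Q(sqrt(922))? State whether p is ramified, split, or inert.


K = Q(sqrt(922)). Since d mod 4 = 2, disc(K) = 3688.
Check p | disc: 3688 mod 19 = 2.
p does not divide disc. Compute Legendre symbol (d/p):
10^((19-1)/2) mod 19 = -1
(d/p) = -1, so p is inert: (p) stays prime with e=1, f=2, g=1.
Therefore p is inert.

inert


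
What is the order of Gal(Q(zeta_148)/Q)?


|Gal(Q(zeta_148)/Q)| = phi(148)
= 72

72


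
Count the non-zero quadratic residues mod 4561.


For prime p, the number of non-zero quadratic residues is (p-1)/2.
= (4561-1)/2
= 2280

2280


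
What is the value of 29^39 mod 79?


p = 79 is prime and the exponent is (p-1)/2 = 39, so by Euler's criterion 29^39 = (29/79) = +1 or -1 mod 79.
Compute by square-and-multiply:
  39 = 32 + 4 + 2 + 1 (binary 100111)
  Repeated squaring mod 79: 29^1 = 29, 29^2 = 51, 29^4 = 73, 29^8 = 36, 29^16 = 32, 29^32 = 76
  29^39 = 29^32 * 29^4 * 29^2 * 29^1 = 76 * 73 * 51 * 29 mod 79
    76 * 73 = 5548 = 18 mod 79
    18 * 51 = 918 = 49 mod 79
    49 * 29 = 1421 = 78 mod 79
  29^39 = 78 mod 79
Result 78 = p - 1 = -1 mod 79: 29 is a quadratic non-residue mod 79. As a residue in [0, p-1] the value is 78.
29^39 mod 79 = 78

78


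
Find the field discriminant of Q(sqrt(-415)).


For K = Q(sqrt(d)) with d squarefree: disc(K) = d if d = 1 mod 4, and disc(K) = 4d if d = 2 or 3 mod 4.
Here d = -415, and d mod 4 = 1.
d = 1 mod 4 (O_K = Z[(1+sqrt(d))/2]), so disc(K) = d = -415

-415


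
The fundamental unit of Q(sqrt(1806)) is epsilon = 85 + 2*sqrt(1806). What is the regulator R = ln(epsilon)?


epsilon = 85 + 2*sqrt(1806)
= 169.9941
R = ln(169.9941)
= 5.1358

5.1358


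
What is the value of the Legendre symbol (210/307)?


p = 307 is prime, so compute (210/307) with the reciprocity algorithm (Jacobi-symbol steps: pull out 2s via (2/n), flip via reciprocity, reduce):
  pull out 2: (2/307) = -1  (since 307 mod 8 = 3)
  reciprocity: (105/307) -> +(307/105)
  reduce: (97/105)
  reciprocity: (97/105) -> +(105/97)
  reduce: (8/97)
  pull out 2: (2/97) = +1  (since 97 mod 8 = 1)
  pull out 2: (2/97) = +1  (since 97 mod 8 = 1)
  pull out 2: (2/97) = +1  (since 97 mod 8 = 1)
  (1/97) = 1
Product of signs = -1
(210/307) = -1

-1


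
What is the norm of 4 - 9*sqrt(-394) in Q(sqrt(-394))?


N(a + b*sqrt(d)) = a^2 - d*b^2
= (4)^2 - (-394)*(-9)^2
= 16 + 31914
= 31930

31930


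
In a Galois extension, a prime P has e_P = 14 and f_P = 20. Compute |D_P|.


|D_P| = e * f
= 14 * 20
= 280

280


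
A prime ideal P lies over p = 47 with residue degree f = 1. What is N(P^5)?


N(P^a) = p^(a*f)
= 47^(5*1)
= 47^5
= 229345007

229345007


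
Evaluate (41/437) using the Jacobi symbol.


Compute (41/437) via quadratic reciprocity:
  reciprocity: (41/437) -> +(437/41)
  reduce: (27/41)
  reciprocity: (27/41) -> +(41/27)
  reduce: (14/27)
  pull out 2: (2/27) = -1  (since 27 mod 8 = 3)
  reciprocity: (7/27) -> -(27/7)
  reduce: (6/7)
  pull out 2: (2/7) = +1  (since 7 mod 8 = 7)
  reciprocity: (3/7) -> -(7/3)
  reduce: (1/3)
  (1/3) = 1
Product of signs = -1

-1


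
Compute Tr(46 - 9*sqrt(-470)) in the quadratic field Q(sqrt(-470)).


Tr(a + b*sqrt(d)) = (a + b*sqrt(d)) + (a - b*sqrt(d)) = 2a
= 2 * (46)
= 92

92


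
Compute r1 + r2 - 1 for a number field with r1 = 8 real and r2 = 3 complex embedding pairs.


By Dirichlet's unit theorem:
rank = r1 + r2 - 1
= 8 + 3 - 1
= 10

10


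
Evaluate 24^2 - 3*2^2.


x^2 - d*y^2
= 24^2 - 3*2^2
= 576 - 12
= 564

564


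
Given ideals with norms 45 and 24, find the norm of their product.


N(IJ) = N(I) * N(J)
= 45 * 24
= 1080

1080


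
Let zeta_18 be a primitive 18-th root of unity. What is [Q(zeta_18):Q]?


The degree equals Euler's totient phi(18).
18 = 2 * 3^2
phi(18) = 6

6


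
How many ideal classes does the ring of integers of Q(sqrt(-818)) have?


K = Q(sqrt(-818)). d mod 4 = 2, so D = disc(K) = 4d = -3272
h(K) equals the number of primitive reduced positive-definite forms (a, b, c) = a*x^2 + b*x*y + c*y^2 with b^2 - 4ac = D,
where reduced means |b| <= a <= c, with b >= 0 whenever |b| = a or a = c, and primitive means gcd(a, b, c) = 1.
Reduced forces 3a^2 <= |D| = 3272, so 1 <= a <= 33; b must have the parity of D, and c = (b^2 - D)/(4a) must be an integer >= a.
Enumerate a = 1..33, b in [-a, a]:
  a=1: (1, 0, 818)  [1]
  a=2: (2, 0, 409)  [1]
  a=3: (3, -2, 273), (3, 2, 273)  [2]
  a=4..5: none
  a=6: (6, -4, 137), (6, 4, 137)  [2]
  a=7: (7, -2, 117), (7, 2, 117)  [2]
  a=8: none
  a=9: (9, -2, 91), (9, 2, 91)  [2]
  a=10..12: none
  a=13: (13, -2, 63), (13, 2, 63)  [2]
  a=14: (14, -12, 61), (14, 12, 61)  [2]
  a=15..16: none
  a=17: (17, -14, 51), (17, 14, 51)  [2]
  a=18: (18, -16, 49), (18, 16, 49)  [2]
  a=19..20: none
  a=21: (21, -16, 42), (21, -2, 39), (21, 2, 39), (21, 16, 42)  [4]
  a=22..25: none
  a=26: (26, -24, 37), (26, 24, 37)  [2]
  a=27: (27, -20, 34), (27, 20, 34)  [2]
  a=28: none
  a=29: (29, -18, 31), (29, 18, 31)  [2]
  a=30..33: none
Total reduced forms: 1 + 1 + 2 + 2 + 2 + 2 + 2 + 2 + 2 + 2 + 4 + 2 + 2 + 2 = 28
h = 28

28


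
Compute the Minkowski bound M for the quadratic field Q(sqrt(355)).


d = 355, d mod 4 = 3, so disc(K) = 4d = 1420; |disc(K)| = 1420
Real quadratic field, so n = 2, s = r2 = 0, r1 = 2
M = (n!/n^n) * (4/pi)^s * sqrt(|disc(K)|) = (2!/2^2) * (4/pi)^0 * sqrt(1420)
= 0.5 * 1.000000 * 37.682887
= 18.8414

18.8414


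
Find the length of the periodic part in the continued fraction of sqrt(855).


Run the CF algorithm for sqrt(855).
a_0 = floor(sqrt(855)) = 29; set m_0=0, q_0=1.
Recurrence: m' = q*a - m,  q' = (d - m'^2)/q,  a' = floor((a_0 + m')/q').
  step 1: m=29, q=14, a=4
  step 2: m=27, q=9, a=6
  step 3: m=27, q=14, a=4
  step 4: m=29, q=1, a=58
a_4 = 2*a_0 = 58, so the period closes here.
sqrt(855) = [29; 4, 6, 4, 58]
Period length = 4

4


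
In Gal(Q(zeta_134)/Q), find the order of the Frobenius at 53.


The Frobenius at p in Gal(Q(zeta_n)/Q) = (Z/nZ)* is the class of p, so its order is ord_134(53), the smallest k >= 1 with 53^k = 1 mod 134.
n = 134 = 2 * 67, phi(134) = 66; the order divides phi(n).
Divisors of 66: 1, 2, 3, 6, 11, 22, 33, 66
Repeated squaring mod 134: 53^1 = 53, 53^2 = 129, 53^4 = 25, 53^8 = 89, 53^16 = 15, 53^32 = 91, 53^64 = 107
Test divisors in increasing order:
  k=1: 53^1 = 53 mod 134
  k=2: 53^2 = 129 mod 134
  k=3: 53^3 = 129 * 53 = 3 mod 134
  k=6: 53^6 = 25 * 129 = 9 mod 134
  k=11: 53^11 = 89 * 129 * 53 = 133 mod 134
  k=22: 53^22 = 15 * 25 * 129 = 1 mod 134  <- first divisor giving 1
Order = 22

22


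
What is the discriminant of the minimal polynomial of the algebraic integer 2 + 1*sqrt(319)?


The element 2 + 1*sqrt(319) has minimal polynomial:
x^2 - 4*x - 315
Discriminant = (-4)^2 - 4*(-315)
= 16 + 1260
= 1276

1276


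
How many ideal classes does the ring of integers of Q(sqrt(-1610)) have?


K = Q(sqrt(-1610)). d mod 4 = 2, so D = disc(K) = 4d = -6440
h(K) equals the number of primitive reduced positive-definite forms (a, b, c) = a*x^2 + b*x*y + c*y^2 with b^2 - 4ac = D,
where reduced means |b| <= a <= c, with b >= 0 whenever |b| = a or a = c, and primitive means gcd(a, b, c) = 1.
Reduced forces 3a^2 <= |D| = 6440, so 1 <= a <= 46; b must have the parity of D, and c = (b^2 - D)/(4a) must be an integer >= a.
Enumerate a = 1..46, b in [-a, a]:
  a=1: (1, 0, 1610)  [1]
  a=2: (2, 0, 805)  [1]
  a=3: (3, -2, 537), (3, 2, 537)  [2]
  a=4: none
  a=5: (5, 0, 322)  [1]
  a=6: (6, -4, 269), (6, 4, 269)  [2]
  a=7: (7, 0, 230)  [1]
  a=8: none
  a=9: (9, -2, 179), (9, 2, 179)  [2]
  a=10: (10, 0, 161)  [1]
  a=11..13: none
  a=14: (14, 0, 115)  [1]
  a=15: (15, -10, 109), (15, 10, 109)  [2]
  a=16..17: none
  a=18: (18, -16, 93), (18, 16, 93)  [2]
  a=19: (19, -18, 89), (19, 18, 89)  [2]
  a=20: none
  a=21: (21, -14, 79), (21, 14, 79)  [2]
  a=22: none
  a=23: (23, 0, 70)  [1]
  a=24..26: none
  a=27: (27, -16, 62), (27, 16, 62)  [2]
  a=28..29: none
  a=30: (30, -20, 57), (30, 20, 57)  [2]
  a=31: (31, -16, 54), (31, 16, 54)  [2]
  a=32..34: none
  a=35: (35, 0, 46)  [1]
  a=36..37: none
  a=38: (38, -20, 45), (38, 20, 45)  [2]
  a=39..41: none
  a=42: (42, -28, 43), (42, 28, 43)  [2]
  a=43..46: none
Total reduced forms: 1 + 1 + 2 + 1 + 2 + 1 + 2 + 1 + 1 + 2 + 2 + 2 + 2 + 1 + 2 + 2 + 2 + 1 + 2 + 2 = 32
h = 32

32


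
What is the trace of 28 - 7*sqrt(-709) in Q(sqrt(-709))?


Tr(a + b*sqrt(d)) = (a + b*sqrt(d)) + (a - b*sqrt(d)) = 2a
= 2 * (28)
= 56

56


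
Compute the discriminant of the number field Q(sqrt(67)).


For K = Q(sqrt(d)) with d squarefree: disc(K) = d if d = 1 mod 4, and disc(K) = 4d if d = 2 or 3 mod 4.
Here d = 67, and d mod 4 = 3.
d = 3 mod 4, not 1 (O_K = Z[sqrt(d)]), so disc(K) = 4d = 4 * (67) = 268

268


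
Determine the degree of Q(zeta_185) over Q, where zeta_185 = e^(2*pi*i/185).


The degree equals Euler's totient phi(185).
185 = 5 * 37
phi(185) = 144

144


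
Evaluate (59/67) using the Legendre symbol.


p = 67 is prime, so compute (59/67) with the reciprocity algorithm (Jacobi-symbol steps: pull out 2s via (2/n), flip via reciprocity, reduce):
  reciprocity: (59/67) -> -(67/59)
  reduce: (8/59)
  pull out 2: (2/59) = -1  (since 59 mod 8 = 3)
  pull out 2: (2/59) = -1  (since 59 mod 8 = 3)
  pull out 2: (2/59) = -1  (since 59 mod 8 = 3)
  (1/59) = 1
Product of signs = 1
(59/67) = 1

1


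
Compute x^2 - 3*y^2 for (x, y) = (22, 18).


x^2 - d*y^2
= 22^2 - 3*18^2
= 484 - 972
= -488

-488


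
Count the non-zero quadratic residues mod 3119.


For prime p, the number of non-zero quadratic residues is (p-1)/2.
= (3119-1)/2
= 1559

1559


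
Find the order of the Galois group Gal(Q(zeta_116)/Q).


|Gal(Q(zeta_116)/Q)| = phi(116)
= 56

56


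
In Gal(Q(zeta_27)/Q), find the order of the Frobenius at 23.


The Frobenius at p in Gal(Q(zeta_n)/Q) = (Z/nZ)* is the class of p, so its order is ord_27(23), the smallest k >= 1 with 23^k = 1 mod 27.
n = 27 = 3^3, phi(27) = 18; the order divides phi(n).
Divisors of 18: 1, 2, 3, 6, 9, 18
Repeated squaring mod 27: 23^1 = 23, 23^2 = 16, 23^4 = 13, 23^8 = 7, 23^16 = 22
Test divisors in increasing order:
  k=1: 23^1 = 23 mod 27
  k=2: 23^2 = 16 mod 27
  k=3: 23^3 = 16 * 23 = 17 mod 27
  k=6: 23^6 = 13 * 16 = 19 mod 27
  k=9: 23^9 = 7 * 23 = 26 mod 27
  k=18: 23^18 = 22 * 16 = 1 mod 27  <- first divisor giving 1
Order = 18

18


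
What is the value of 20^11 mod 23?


p = 23 is prime and the exponent is (p-1)/2 = 11, so by Euler's criterion 20^11 = (20/23) = +1 or -1 mod 23.
Compute by square-and-multiply:
  11 = 8 + 2 + 1 (binary 1011)
  Repeated squaring mod 23: 20^1 = 20, 20^2 = 9, 20^4 = 12, 20^8 = 6
  20^11 = 20^8 * 20^2 * 20^1 = 6 * 9 * 20 mod 23
    6 * 9 = 54 = 8 mod 23
    8 * 20 = 160 = 22 mod 23
  20^11 = 22 mod 23
Result 22 = p - 1 = -1 mod 23: 20 is a quadratic non-residue mod 23. As a residue in [0, p-1] the value is 22.
20^11 mod 23 = 22

22


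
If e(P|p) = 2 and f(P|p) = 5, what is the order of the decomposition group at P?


|D_P| = e * f
= 2 * 5
= 10

10


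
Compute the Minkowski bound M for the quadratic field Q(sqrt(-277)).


d = -277, d mod 4 = 3, so disc(K) = 4d = -1108; |disc(K)| = 1108
Imaginary quadratic field, so n = 2, s = r2 = 1, r1 = 0
M = (n!/n^n) * (4/pi)^s * sqrt(|disc(K)|) = (2!/2^2) * (4/pi)^1 * sqrt(1108)
= 0.5 * 1.273240 * 33.286634
= 21.1909

21.1909


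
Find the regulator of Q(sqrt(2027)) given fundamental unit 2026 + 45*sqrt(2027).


epsilon = 2026 + 45*sqrt(2027)
= 4051.9998
R = ln(4051.9998)
= 8.3070

8.3070


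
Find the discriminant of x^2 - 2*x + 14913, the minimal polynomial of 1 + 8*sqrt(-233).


The element 1 + 8*sqrt(-233) has minimal polynomial:
x^2 - 2*x + 14913
Discriminant = (-2)^2 - 4*(14913)
= 4 - 59652
= -59648

-59648


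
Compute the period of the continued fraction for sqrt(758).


Run the CF algorithm for sqrt(758).
a_0 = floor(sqrt(758)) = 27; set m_0=0, q_0=1.
Recurrence: m' = q*a - m,  q' = (d - m'^2)/q,  a' = floor((a_0 + m')/q').
  step 1: m=27, q=29, a=1
  step 2: m=2, q=26, a=1
  step 3: m=24, q=7, a=7
  step 4: m=25, q=19, a=2
  step 5: m=13, q=31, a=1
  step 6: m=18, q=14, a=3
  step 7: m=24, q=13, a=3
  step 8: m=15, q=41, a=1
  step 9: m=26, q=2, a=26
  step 10: m=26, q=41, a=1
  step 11: m=15, q=13, a=3
  step 12: m=24, q=14, a=3
  step 13: m=18, q=31, a=1
  step 14: m=13, q=19, a=2
  step 15: m=25, q=7, a=7
  step 16: m=24, q=26, a=1
  step 17: m=2, q=29, a=1
  step 18: m=27, q=1, a=54
a_18 = 2*a_0 = 54, so the period closes here.
sqrt(758) = [27; 1, 1, 7, 2, 1, 3, 3, 1, 26, 1, 3, 3, 1, 2, 7, 1, 1, 54]
Period length = 18

18


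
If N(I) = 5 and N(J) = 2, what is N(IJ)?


N(IJ) = N(I) * N(J)
= 5 * 2
= 10

10


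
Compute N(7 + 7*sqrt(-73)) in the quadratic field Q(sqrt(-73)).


N(a + b*sqrt(d)) = a^2 - d*b^2
= (7)^2 - (-73)*(7)^2
= 49 + 3577
= 3626

3626


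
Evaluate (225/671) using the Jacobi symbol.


Compute (225/671) via quadratic reciprocity:
  reciprocity: (225/671) -> +(671/225)
  reduce: (221/225)
  reciprocity: (221/225) -> +(225/221)
  reduce: (4/221)
  pull out 2: (2/221) = -1  (since 221 mod 8 = 5)
  pull out 2: (2/221) = -1  (since 221 mod 8 = 5)
  (1/221) = 1
Product of signs = 1

1


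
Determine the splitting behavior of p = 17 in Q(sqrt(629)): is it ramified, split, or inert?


K = Q(sqrt(629)). Since d mod 4 = 1, disc(K) = 629.
Check p | disc: 629 mod 17 = 0.
p divides disc, so p ramifies: (p) = P^2 with e=2, f=1, g=1.
Therefore p is ramified.

ramified


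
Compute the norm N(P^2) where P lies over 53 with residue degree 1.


N(P^a) = p^(a*f)
= 53^(2*1)
= 53^2
= 2809

2809


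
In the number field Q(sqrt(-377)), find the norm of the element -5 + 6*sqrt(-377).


N(a + b*sqrt(d)) = a^2 - d*b^2
= (-5)^2 - (-377)*(6)^2
= 25 + 13572
= 13597

13597


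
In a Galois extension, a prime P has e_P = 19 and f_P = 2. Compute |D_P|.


|D_P| = e * f
= 19 * 2
= 38

38


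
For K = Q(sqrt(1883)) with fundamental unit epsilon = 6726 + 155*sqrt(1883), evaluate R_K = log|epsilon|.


epsilon = 6726 + 155*sqrt(1883)
= 13451.9999
R = ln(13451.9999)
= 9.5069

9.5069


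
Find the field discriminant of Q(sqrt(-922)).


For K = Q(sqrt(d)) with d squarefree: disc(K) = d if d = 1 mod 4, and disc(K) = 4d if d = 2 or 3 mod 4.
Here d = -922, and d mod 4 = 2.
d = 2 mod 4, not 1 (O_K = Z[sqrt(d)]), so disc(K) = 4d = 4 * (-922) = -3688

-3688


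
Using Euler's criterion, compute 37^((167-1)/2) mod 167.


p = 167 is prime and the exponent is (p-1)/2 = 83, so by Euler's criterion 37^83 = (37/167) = +1 or -1 mod 167.
Compute by square-and-multiply:
  83 = 64 + 16 + 2 + 1 (binary 1010011)
  Repeated squaring mod 167: 37^1 = 37, 37^2 = 33, 37^4 = 87, 37^8 = 54, 37^16 = 77, 37^32 = 84, 37^64 = 42
  37^83 = 37^64 * 37^16 * 37^2 * 37^1 = 42 * 77 * 33 * 37 mod 167
    42 * 77 = 3234 = 61 mod 167
    61 * 33 = 2013 = 9 mod 167
    9 * 37 = 333 = 166 mod 167
  37^83 = 166 mod 167
Result 166 = p - 1 = -1 mod 167: 37 is a quadratic non-residue mod 167. As a residue in [0, p-1] the value is 166.
37^83 mod 167 = 166

166


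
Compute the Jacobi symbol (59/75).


Compute (59/75) via quadratic reciprocity:
  reciprocity: (59/75) -> -(75/59)
  reduce: (16/59)
  pull out 2: (2/59) = -1  (since 59 mod 8 = 3)
  pull out 2: (2/59) = -1  (since 59 mod 8 = 3)
  pull out 2: (2/59) = -1  (since 59 mod 8 = 3)
  pull out 2: (2/59) = -1  (since 59 mod 8 = 3)
  (1/59) = 1
Product of signs = -1

-1


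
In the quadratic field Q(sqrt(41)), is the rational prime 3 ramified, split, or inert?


K = Q(sqrt(41)). Since d mod 4 = 1, disc(K) = 41.
Check p | disc: 41 mod 3 = 2.
p does not divide disc. Compute Legendre symbol (d/p):
2^((3-1)/2) mod 3 = -1
(d/p) = -1, so p is inert: (p) stays prime with e=1, f=2, g=1.
Therefore p is inert.

inert


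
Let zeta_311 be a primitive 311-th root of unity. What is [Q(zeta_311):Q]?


The degree equals Euler's totient phi(311).
311 = 311
phi(311) = 310

310


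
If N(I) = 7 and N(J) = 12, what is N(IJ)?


N(IJ) = N(I) * N(J)
= 7 * 12
= 84

84


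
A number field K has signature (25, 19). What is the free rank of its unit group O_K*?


By Dirichlet's unit theorem:
rank = r1 + r2 - 1
= 25 + 19 - 1
= 43

43


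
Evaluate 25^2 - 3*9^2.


x^2 - d*y^2
= 25^2 - 3*9^2
= 625 - 243
= 382

382


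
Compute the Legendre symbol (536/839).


p = 839 is prime, so compute (536/839) with the reciprocity algorithm (Jacobi-symbol steps: pull out 2s via (2/n), flip via reciprocity, reduce):
  pull out 2: (2/839) = +1  (since 839 mod 8 = 7)
  pull out 2: (2/839) = +1  (since 839 mod 8 = 7)
  pull out 2: (2/839) = +1  (since 839 mod 8 = 7)
  reciprocity: (67/839) -> -(839/67)
  reduce: (35/67)
  reciprocity: (35/67) -> -(67/35)
  reduce: (32/35)
  pull out 2: (2/35) = -1  (since 35 mod 8 = 3)
  pull out 2: (2/35) = -1  (since 35 mod 8 = 3)
  pull out 2: (2/35) = -1  (since 35 mod 8 = 3)
  pull out 2: (2/35) = -1  (since 35 mod 8 = 3)
  pull out 2: (2/35) = -1  (since 35 mod 8 = 3)
  (1/35) = 1
Product of signs = -1
(536/839) = -1

-1


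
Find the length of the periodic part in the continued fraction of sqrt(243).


Run the CF algorithm for sqrt(243).
a_0 = floor(sqrt(243)) = 15; set m_0=0, q_0=1.
Recurrence: m' = q*a - m,  q' = (d - m'^2)/q,  a' = floor((a_0 + m')/q').
  step 1: m=15, q=18, a=1
  step 2: m=3, q=13, a=1
  step 3: m=10, q=11, a=2
  step 4: m=12, q=9, a=3
  step 5: m=15, q=2, a=15
  step 6: m=15, q=9, a=3
  step 7: m=12, q=11, a=2
  step 8: m=10, q=13, a=1
  step 9: m=3, q=18, a=1
  step 10: m=15, q=1, a=30
a_10 = 2*a_0 = 30, so the period closes here.
sqrt(243) = [15; 1, 1, 2, 3, 15, 3, 2, 1, 1, 30]
Period length = 10

10


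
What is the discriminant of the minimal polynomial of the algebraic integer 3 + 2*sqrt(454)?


The element 3 + 2*sqrt(454) has minimal polynomial:
x^2 - 6*x - 1807
Discriminant = (-6)^2 - 4*(-1807)
= 36 + 7228
= 7264

7264


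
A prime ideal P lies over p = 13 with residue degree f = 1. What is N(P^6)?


N(P^a) = p^(a*f)
= 13^(6*1)
= 13^6
= 4826809

4826809


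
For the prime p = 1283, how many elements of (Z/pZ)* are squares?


For prime p, the number of non-zero quadratic residues is (p-1)/2.
= (1283-1)/2
= 641

641


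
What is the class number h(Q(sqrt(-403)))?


K = Q(sqrt(-403)). d mod 4 = 1, so D = disc(K) = d = -403
h(K) equals the number of primitive reduced positive-definite forms (a, b, c) = a*x^2 + b*x*y + c*y^2 with b^2 - 4ac = D,
where reduced means |b| <= a <= c, with b >= 0 whenever |b| = a or a = c, and primitive means gcd(a, b, c) = 1.
Reduced forces 3a^2 <= |D| = 403, so 1 <= a <= 11; b must have the parity of D, and c = (b^2 - D)/(4a) must be an integer >= a.
Enumerate a = 1..11, b in [-a, a]:
  a=1: (1, 1, 101)  [1]
  a=2..10: none
  a=11: (11, 9, 11)  [1]
Total reduced forms: 1 + 1 = 2
h = 2

2


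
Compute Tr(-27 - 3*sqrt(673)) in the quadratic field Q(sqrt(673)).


Tr(a + b*sqrt(d)) = (a + b*sqrt(d)) + (a - b*sqrt(d)) = 2a
= 2 * (-27)
= -54

-54


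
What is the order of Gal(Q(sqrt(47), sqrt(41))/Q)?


The 2 square roots of distinct primes are multiplicatively independent over Q,
so [K:Q] = 2^2 and Gal(K/Q) is isomorphic to (Z/2Z)^2.
|Gal| = 2^2 = 4

4


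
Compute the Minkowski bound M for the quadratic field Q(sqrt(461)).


d = 461, d mod 4 = 1, so disc(K) = d = 461; |disc(K)| = 461
Real quadratic field, so n = 2, s = r2 = 0, r1 = 2
M = (n!/n^n) * (4/pi)^s * sqrt(|disc(K)|) = (2!/2^2) * (4/pi)^0 * sqrt(461)
= 0.5 * 1.000000 * 21.470911
= 10.7355

10.7355


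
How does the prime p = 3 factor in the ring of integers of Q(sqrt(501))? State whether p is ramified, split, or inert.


K = Q(sqrt(501)). Since d mod 4 = 1, disc(K) = 501.
Check p | disc: 501 mod 3 = 0.
p divides disc, so p ramifies: (p) = P^2 with e=2, f=1, g=1.
Therefore p is ramified.

ramified


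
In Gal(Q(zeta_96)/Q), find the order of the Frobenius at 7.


The Frobenius at p in Gal(Q(zeta_n)/Q) = (Z/nZ)* is the class of p, so its order is ord_96(7), the smallest k >= 1 with 7^k = 1 mod 96.
n = 96 = 2^5 * 3, phi(96) = 32; the order divides phi(n).
Divisors of 32: 1, 2, 4, 8, 16, 32
Repeated squaring mod 96: 7^1 = 7, 7^2 = 49, 7^4 = 1, 7^8 = 1, 7^16 = 1, 7^32 = 1
Test divisors in increasing order:
  k=1: 7^1 = 7 mod 96
  k=2: 7^2 = 49 mod 96
  k=4: 7^4 = 1 mod 96  <- first divisor giving 1
Order = 4

4


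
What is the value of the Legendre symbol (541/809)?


p = 809 is prime, so compute (541/809) with the reciprocity algorithm (Jacobi-symbol steps: pull out 2s via (2/n), flip via reciprocity, reduce):
  reciprocity: (541/809) -> +(809/541)
  reduce: (268/541)
  pull out 2: (2/541) = -1  (since 541 mod 8 = 5)
  pull out 2: (2/541) = -1  (since 541 mod 8 = 5)
  reciprocity: (67/541) -> +(541/67)
  reduce: (5/67)
  reciprocity: (5/67) -> +(67/5)
  reduce: (2/5)
  pull out 2: (2/5) = -1  (since 5 mod 8 = 5)
  (1/5) = 1
Product of signs = -1
(541/809) = -1

-1


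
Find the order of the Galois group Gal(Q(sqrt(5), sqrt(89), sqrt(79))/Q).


The 3 square roots of distinct primes are multiplicatively independent over Q,
so [K:Q] = 2^3 and Gal(K/Q) is isomorphic to (Z/2Z)^3.
|Gal| = 2^3 = 8

8


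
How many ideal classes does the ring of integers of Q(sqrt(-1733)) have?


K = Q(sqrt(-1733)). d mod 4 = 3, so D = disc(K) = 4d = -6932
h(K) equals the number of primitive reduced positive-definite forms (a, b, c) = a*x^2 + b*x*y + c*y^2 with b^2 - 4ac = D,
where reduced means |b| <= a <= c, with b >= 0 whenever |b| = a or a = c, and primitive means gcd(a, b, c) = 1.
Reduced forces 3a^2 <= |D| = 6932, so 1 <= a <= 48; b must have the parity of D, and c = (b^2 - D)/(4a) must be an integer >= a.
Enumerate a = 1..48, b in [-a, a]:
  a=1: (1, 0, 1733)  [1]
  a=2: (2, 2, 867)  [1]
  a=3: (3, -2, 578), (3, 2, 578)  [2]
  a=4..5: none
  a=6: (6, -2, 289), (6, 2, 289)  [2]
  a=7..8: none
  a=9: (9, -4, 193), (9, 4, 193)  [2]
  a=10: none
  a=11: (11, -8, 159), (11, 8, 159)  [2]
  a=12: none
  a=13: (13, -6, 134), (13, 6, 134)  [2]
  a=14..16: none
  a=17: (17, -2, 102), (17, 2, 102)  [2]
  a=18: (18, -14, 99), (18, 14, 99)  [2]
  a=19..21: none
  a=22: (22, -14, 81), (22, 14, 81)  [2]
  a=23..25: none
  a=26: (26, -6, 67), (26, 6, 67)  [2]
  a=27: (27, -14, 66), (27, 14, 66)  [2]
  a=28: none
  a=29: (29, -12, 61), (29, 12, 61)  [2]
  a=30..32: none
  a=33: (33, -14, 54), (33, -8, 53), (33, 8, 53), (33, 14, 54)  [4]
  a=34: (34, -2, 51), (34, 2, 51)  [2]
  a=35..38: none
  a=39: (39, -32, 51), (39, -20, 47), (39, 20, 47), (39, 32, 51)  [4]
  a=40..48: none
Total reduced forms: 1 + 1 + 2 + 2 + 2 + 2 + 2 + 2 + 2 + 2 + 2 + 2 + 2 + 4 + 2 + 4 = 34
h = 34

34
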